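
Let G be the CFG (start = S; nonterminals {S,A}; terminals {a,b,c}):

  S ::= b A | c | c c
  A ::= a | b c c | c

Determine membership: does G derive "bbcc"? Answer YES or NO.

Convert to CNF:
  S -> T0 A | T1 T1 | c
  A -> T0 X2 | a | c
  T0 -> b
  T1 -> c
  X2 -> T1 T1

CYK table (by increasing span):
  [0..0]={T0}  "b"  orig:{}
  [1..1]={T0}  "b"  orig:{}
  [2..2]={A,S,T1}  "c"  orig:{A,S}
  [3..3]={A,S,T1}  "c"  orig:{A,S}
  [0..1]=∅  "bb"
  [1..2]={S}  "bc"
  [2..3]={S,X2}  "cc"  orig:{S}
  [0..2]=∅  "bbc"
  [1..3]={A}  "bcc"
  [0..3]={S}  "bbcc"

S ∈ T[0,3] ⇒ YES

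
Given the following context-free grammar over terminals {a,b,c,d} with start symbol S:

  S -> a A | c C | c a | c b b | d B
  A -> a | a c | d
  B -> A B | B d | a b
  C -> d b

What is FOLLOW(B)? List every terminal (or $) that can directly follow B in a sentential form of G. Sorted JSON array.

FIRST sets, iterate to fixpoint:
round 1:
  A via A→a: +{a}
  A via A→d: +{d}
  B via B→A B: +{a,d}
  C via C→d b: +{d}
  S via S→a A: +{a}
  S via S→c C: +{c}
  S via S→d B: +{d}
  FIRST(S)={a,c,d}  FIRST(A)={a,d}  FIRST(B)={a,d}  FIRST(C)={d}
round 2: (stable)
  FIRST(S)={a,c,d}  FIRST(A)={a,d}  FIRST(B)={a,d}  FIRST(C)={d}

Compute FOLLOW by fixpoint:
initialize: $ ∈ FOLLOW(S)
iter 1:
  B→A B: FOLLOW(A) ⊇ FIRST(B) = {a,d}; new: +{a,d}
  B→B d: FOLLOW(B) ⊇ FIRST(d) = {d}; new: +{d}
  S→a A: FOLLOW(A) ⊇ FOLLOW(S) ⊇ {$}; new: +{$}
  S→c C: FOLLOW(C) ⊇ FOLLOW(S) ⊇ {$}; new: +{$}
  S→d B: FOLLOW(B) ⊇ FOLLOW(S) ⊇ {$}; new: +{$}
  FOLLOW(S)={$}  FOLLOW(A)={$,a,d}  FOLLOW(B)={$,d}  FOLLOW(C)={$}
iter 2: (no change)
  FOLLOW(S)={$}  FOLLOW(A)={$,a,d}  FOLLOW(B)={$,d}  FOLLOW(C)={$}

FOLLOW(B) = ["$", "d"]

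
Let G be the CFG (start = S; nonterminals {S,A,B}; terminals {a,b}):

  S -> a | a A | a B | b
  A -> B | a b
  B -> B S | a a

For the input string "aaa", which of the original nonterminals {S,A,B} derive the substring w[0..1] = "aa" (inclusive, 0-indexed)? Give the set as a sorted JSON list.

CNF form of G:
  S -> T0 A | T0 B | a | b
  A -> B S | T0 T0 | T0 T1
  B -> B S | T0 T0
  T0 -> a
  T1 -> b

CYK fill — only the sub-triangle for w[0..1]:
  [0..0]={S,T0}  "a"  orig:{S}
  [1..1]={S,T0}  "a"  orig:{S}
  [0..1]={A,B}  "aa"

Original NTs in T[0,1] deriving "aa": ["A", "B"]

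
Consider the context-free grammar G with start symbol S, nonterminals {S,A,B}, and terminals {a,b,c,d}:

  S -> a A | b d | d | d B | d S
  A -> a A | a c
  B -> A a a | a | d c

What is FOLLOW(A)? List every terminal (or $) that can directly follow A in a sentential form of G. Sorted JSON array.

FIRST sets, iterate to fixpoint:
iter 1:
  A via A→a A: +{a}
  B via B→A a a: +{a}
  B via B→d c: +{d}
  S via S→a A: +{a}
  S via S→b d: +{b}
  S via S→d: +{d}
  FIRST(S)={a,b,d}  FIRST(A)={a}  FIRST(B)={a,d}
iter 2: (stable)
  FIRST(S)={a,b,d}  FIRST(A)={a}  FIRST(B)={a,d}

Compute FOLLOW by fixpoint:
initialize: $ ∈ FOLLOW(S)
[1]
  B→A a a: FOLLOW(A) ⊇ FIRST(a) = {a}; new: +{a}
  S→a A: FOLLOW(A) ⊇ FOLLOW(S) ⊇ {$}; new: +{$}
  S→d B: FOLLOW(B) ⊇ FOLLOW(S) ⊇ {$}; new: +{$}
  S: {$}  A: {$,a}  B: {$}
[2] done
  S: {$}  A: {$,a}  B: {$}

FOLLOW(A) = ["$", "a"]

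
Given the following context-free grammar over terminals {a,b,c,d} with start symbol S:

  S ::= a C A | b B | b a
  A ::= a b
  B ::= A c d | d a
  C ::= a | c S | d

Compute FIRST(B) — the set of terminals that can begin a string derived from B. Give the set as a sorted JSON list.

FIRST iteration:
round 1:
  A via A→a b: +{a}
  B via B→A c d: +{a}
  B via B→d a: +{d}
  C via C→a: +{a}
  C via C→c S: +{c}
  C via C→d: +{d}
  S via S→a C A: +{a}
  S via S→b B: +{b}
  FIRST[S]={a,b}  FIRST[A]={a}  FIRST[B]={a,d}  FIRST[C]={a,c,d}
round 2: (no change)
  FIRST[S]={a,b}  FIRST[A]={a}  FIRST[B]={a,d}  FIRST[C]={a,c,d}

FIRST(B) = ["a", "d"]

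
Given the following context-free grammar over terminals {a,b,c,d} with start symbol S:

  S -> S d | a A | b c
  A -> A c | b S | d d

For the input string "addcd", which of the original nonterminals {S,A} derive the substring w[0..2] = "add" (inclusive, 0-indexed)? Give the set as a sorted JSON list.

CNF form of G:
  S -> S T2 | T1 T0 | T3 A
  A -> A T0 | T1 S | T2 T2
  T0 -> c
  T1 -> b
  T2 -> d
  T3 -> a

CYK fill, restricted to cells inside w[0..2]:
  cell(0,0) a: {T3}  orig:{}
  cell(1,1) d: {T2}  orig:{}
  cell(2,2) d: {T2}  orig:{}
  cell(0,1) ad: ∅
  cell(1,2) dd: {A}
  cell(0,2) add: {S}

Original NTs in T[0,2] deriving "add": ["S"]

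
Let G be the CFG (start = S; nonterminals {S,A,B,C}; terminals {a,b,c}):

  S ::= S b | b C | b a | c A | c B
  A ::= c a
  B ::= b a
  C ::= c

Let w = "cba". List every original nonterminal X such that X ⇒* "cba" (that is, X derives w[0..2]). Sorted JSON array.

CNF form of G:
  S -> S T2 | T0 A | T0 B | T2 C | T2 T1
  A -> T0 T1
  B -> T2 T1
  C -> c
  T0 -> c
  T1 -> a
  T2 -> b

Fill CYK table bottom-up, restricted to cells inside w[0..2]:
  [0..0]={C,T0}  "c"  orig:{C}
  [1..1]={T2}  "b"  orig:{}
  [2..2]={T1}  "a"  orig:{}
  [0..1]=∅  "cb"
  [1..2]={B,S}  "ba"
  [0..2]={S}  "cba"

Original NTs in T[0,2] deriving "cba": ["S"]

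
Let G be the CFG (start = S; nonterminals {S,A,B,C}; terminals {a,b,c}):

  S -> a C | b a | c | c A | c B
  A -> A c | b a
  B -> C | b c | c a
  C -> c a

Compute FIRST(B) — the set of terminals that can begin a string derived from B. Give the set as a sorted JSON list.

Compute FIRST by fixpoint:
round 1:
  A via A→b a: +{b}
  B via B→b c: +{b}
  B via B→c a: +{c}
  C via C→c a: +{c}
  S via S→a C: +{a}
  S via S→b a: +{b}
  S via S→c: +{c}
  FIRST[S]={a,b,c}  FIRST[A]={b}  FIRST[B]={b,c}  FIRST[C]={c}
round 2: done
  FIRST[S]={a,b,c}  FIRST[A]={b}  FIRST[B]={b,c}  FIRST[C]={c}

FIRST(B) = ["b", "c"]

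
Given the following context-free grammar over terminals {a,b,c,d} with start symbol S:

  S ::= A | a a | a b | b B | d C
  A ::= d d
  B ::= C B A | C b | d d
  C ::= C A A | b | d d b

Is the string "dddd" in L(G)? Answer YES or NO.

CNF form of G:
  S -> T0 C | T0 T0 | T1 B | T2 T1 | T2 T2
  A -> T0 T0
  B -> C T1 | C X3 | T0 T0
  C -> C X4 | T0 X5 | b
  T0 -> d
  T1 -> b
  T2 -> a
  X3 -> B A
  X4 -> A A
  X5 -> T0 T1

CYK table (by increasing span):
  cell(0,0) d: {T0}  orig:{}
  cell(1,1) d: {T0}  orig:{}
  cell(2,2) d: {T0}  orig:{}
  cell(3,3) d: {T0}  orig:{}
  cell(0,1) dd: {A,B,S}
  cell(1,2) dd: {A,B,S}
  cell(2,3) dd: {A,B,S}
  cell(0,2) ddd: ∅
  cell(1,3) ddd: ∅
  cell(0,3) dddd: {X3,X4}  orig:{}

S ∉ T[0,3] ⇒ NO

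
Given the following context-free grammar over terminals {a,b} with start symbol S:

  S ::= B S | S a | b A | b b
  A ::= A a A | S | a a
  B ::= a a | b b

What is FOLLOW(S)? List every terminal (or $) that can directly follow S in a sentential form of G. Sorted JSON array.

FIRST iteration:
round 1:
  A via A→a a: +{a}
  B via B→a a: +{a}
  B via B→b b: +{b}
  S via S→B S: +{a,b}
  FIRST[S]={a,b}  FIRST[A]={a}  FIRST[B]={a,b}
round 2:
  A via A→S: +{b}
  FIRST[S]={a,b}  FIRST[A]={a,b}  FIRST[B]={a,b}
round 3: done
  FIRST[S]={a,b}  FIRST[A]={a,b}  FIRST[B]={a,b}

FOLLOW iteration:
initialize: $ ∈ FOLLOW(S)
iter 1:
  A→A a A: FOLLOW(A) ⊇ FIRST(a) = {a}; new: +{a}
  A→S: FOLLOW(S) ⊇ FOLLOW(A) ⊇ {a}; new: +{a}
  S→B S: FOLLOW(B) ⊇ FIRST(S) = {a,b}; new: +{a,b}
  S→b A: FOLLOW(A) ⊇ FOLLOW(S) ⊇ {$,a}; new: +{$}
  FOLLOW(S)={$,a}  FOLLOW(A)={$,a}  FOLLOW(B)={a,b}
iter 2: done
  FOLLOW(S)={$,a}  FOLLOW(A)={$,a}  FOLLOW(B)={a,b}

FOLLOW(S) = ["$", "a"]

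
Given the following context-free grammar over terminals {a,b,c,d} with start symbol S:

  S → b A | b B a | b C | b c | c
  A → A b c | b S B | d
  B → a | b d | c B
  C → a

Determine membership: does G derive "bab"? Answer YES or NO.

CNF form of G:
  S -> T0 A | T0 C | T0 T1 | T0 X6 | c
  A -> A X4 | T0 X5 | d
  B -> T0 T2 | T1 B | a
  C -> a
  T0 -> b
  T1 -> c
  T2 -> d
  T3 -> a
  X4 -> T0 T1
  X5 -> S B
  X6 -> B T3

CYK table (by increasing span):
  [0..0]={T0}  "b"  orig:{}
  [1..1]={B,C,T3}  "a"  orig:{B,C}
  [2..2]={T0}  "b"  orig:{}
  [0..1]={S}  "ba"
  [1..2]=∅  "ab"
  [0..2]=∅  "bab"

S ∉ T[0,2] ⇒ NO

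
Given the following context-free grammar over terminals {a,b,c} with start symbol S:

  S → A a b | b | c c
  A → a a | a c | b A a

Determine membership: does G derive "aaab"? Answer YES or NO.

CNF form of G:
  S -> A X4 | T1 T1 | b
  A -> T0 T0 | T0 T1 | T2 X3
  T0 -> a
  T1 -> c
  T2 -> b
  X3 -> A T0
  X4 -> T0 T2

Fill CYK table bottom-up:
  [0..0]={T0}  "a"  orig:{}
  [1..1]={T0}  "a"  orig:{}
  [2..2]={T0}  "a"  orig:{}
  [3..3]={S,T2}  "b"  orig:{S}
  [0..1]={A}  "aa"
  [1..2]={A}  "aa"
  [2..3]={X4}  "ab"  orig:{}
  [0..2]={X3}  "aaa"  orig:{}
  [1..3]=∅  "aab"
  [0..3]={S}  "aaab"

S ∈ T[0,3] ⇒ YES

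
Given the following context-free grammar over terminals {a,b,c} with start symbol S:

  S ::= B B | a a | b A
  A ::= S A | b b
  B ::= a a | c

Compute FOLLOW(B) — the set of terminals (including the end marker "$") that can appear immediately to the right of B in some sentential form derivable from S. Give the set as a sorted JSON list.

FIRST iteration:
pass 1:
  A via A→b b: +{b}
  B via B→a a: +{a}
  B via B→c: +{c}
  S via S→B B: +{a,c}
  S via S→b A: +{b}
  FIRST[S]={a,b,c}  FIRST[A]={b}  FIRST[B]={a,c}
pass 2:
  A via A→S A: +{a,c}
  FIRST[S]={a,b,c}  FIRST[A]={a,b,c}  FIRST[B]={a,c}
pass 3: (no change)
  FIRST[S]={a,b,c}  FIRST[A]={a,b,c}  FIRST[B]={a,c}

FOLLOW iteration:
seed FOLLOW(S) with $
round 1:
  A→S A: FOLLOW(S) ⊇ FIRST(A) = {a,b,c}; new: +{a,b,c}
  S→B B: FOLLOW(B) ⊇ FIRST(B) = {a,c}; new: +{a,c}
  S→B B: FOLLOW(B) ⊇ FOLLOW(S) ⊇ {$,a,b,c}; new: +{$,b}
  S→b A: FOLLOW(A) ⊇ FOLLOW(S) ⊇ {$,a,b,c}; new: +{$,a,b,c}
  FOLLOW[S]={$,a,b,c}  FOLLOW[A]={$,a,b,c}  FOLLOW[B]={$,a,b,c}
round 2: — fixpoint
  FOLLOW[S]={$,a,b,c}  FOLLOW[A]={$,a,b,c}  FOLLOW[B]={$,a,b,c}

FOLLOW(B) = ["$", "a", "b", "c"]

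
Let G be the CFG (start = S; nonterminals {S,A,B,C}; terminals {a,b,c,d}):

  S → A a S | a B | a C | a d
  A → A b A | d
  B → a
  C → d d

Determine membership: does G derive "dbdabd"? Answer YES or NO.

Convert to CNF:
  S -> A X4 | T2 B | T2 C | T2 T1
  A -> A X3 | d
  B -> a
  C -> T1 T1
  T0 -> b
  T1 -> d
  T2 -> a
  X3 -> T0 A
  X4 -> T2 S

CYK table (by increasing span):
  [0..0]={A,T1}  "d"  orig:{A}
  [1..1]={T0}  "b"  orig:{}
  [2..2]={A,T1}  "d"  orig:{A}
  [3..3]={B,T2}  "a"  orig:{B}
  [4..4]={T0}  "b"  orig:{}
  [5..5]={A,T1}  "d"  orig:{A}
  [0..1]=∅  "db"
  [1..2]={X3}  "bd"  orig:{}
  [2..3]=∅  "da"
  [3..4]=∅  "ab"
  [4..5]={X3}  "bd"  orig:{}
  [0..2]={A}  "dbd"
  [1..3]=∅  "bda"
  [2..4]=∅  "dab"
  [3..5]=∅  "abd"
  [0..3]=∅  "dbda"
  [1..4]=∅  "bdab"
  [2..5]=∅  "dabd"
  [0..4]=∅  "dbdab"
  [1..5]=∅  "bdabd"
  [0..5]=∅  "dbdabd"

S ∉ T[0,5] ⇒ NO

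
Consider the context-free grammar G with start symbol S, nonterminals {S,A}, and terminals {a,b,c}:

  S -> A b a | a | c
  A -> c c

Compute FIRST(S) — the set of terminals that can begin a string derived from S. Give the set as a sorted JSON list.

FIRST sets, iterate to fixpoint:
round 1:
  A via A→c c: +{c}
  S via S→A b a: +{c}
  S via S→a: +{a}
  S: {a,c}  A: {c}
round 2: — fixpoint
  S: {a,c}  A: {c}

FIRST(S) = ["a", "c"]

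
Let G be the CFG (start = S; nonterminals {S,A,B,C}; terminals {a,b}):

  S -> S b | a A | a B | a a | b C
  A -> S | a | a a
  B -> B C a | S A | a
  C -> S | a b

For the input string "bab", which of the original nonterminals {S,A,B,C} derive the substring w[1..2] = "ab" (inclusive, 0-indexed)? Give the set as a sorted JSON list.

CNF form of G:
  S -> S T0 | T0 C | T1 A | T1 B | T1 T1
  A -> S T0 | T0 C | T1 A | T1 B | T1 T1 | a
  B -> B X2 | S A | a
  C -> S T0 | T0 C | T1 A | T1 B | T1 T0 | T1 T1
  T0 -> b
  T1 -> a
  X2 -> C T1

CYK fill, restricted to cells inside w[1..2]:
  [1..1]={A,B,T1}  "a"  orig:{A,B}
  [2..2]={T0}  "b"  orig:{}
  [1..2]={C}  "ab"

Original NTs in T[1,2] deriving "ab": ["C"]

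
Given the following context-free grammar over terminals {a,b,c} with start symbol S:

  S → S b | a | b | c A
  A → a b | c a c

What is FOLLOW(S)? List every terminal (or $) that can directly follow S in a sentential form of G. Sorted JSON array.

Compute FIRST by fixpoint:
pass 1:
  A via A→a b: +{a}
  A via A→c a c: +{c}
  S via S→a: +{a}
  S via S→b: +{b}
  S via S→c A: +{c}
  S: {a,b,c}  A: {a,c}
pass 2: (stable)
  S: {a,b,c}  A: {a,c}

FOLLOW sets:
FOLLOW(S) := {$}
pass 1:
  S→S b: FOLLOW(S) ⊇ FIRST(b) = {b}; new: +{b}
  S→c A: FOLLOW(A) ⊇ FOLLOW(S) ⊇ {$,b}; new: +{$,b}
  S: {$,b}  A: {$,b}
pass 2: done
  S: {$,b}  A: {$,b}

FOLLOW(S) = ["$", "b"]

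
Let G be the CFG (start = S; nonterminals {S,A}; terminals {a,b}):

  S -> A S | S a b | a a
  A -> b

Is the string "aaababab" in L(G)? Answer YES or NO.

Convert to CNF:
  S -> A S | S X2 | T0 T0
  A -> b
  T0 -> a
  T1 -> b
  X2 -> T0 T1

Fill CYK table bottom-up:
  T[0,0] 'a' = {T0}  orig:{}
  T[1,1] 'a' = {T0}  orig:{}
  T[2,2] 'a' = {T0}  orig:{}
  T[3,3] 'b' = {A,T1}  orig:{A}
  T[4,4] 'a' = {T0}  orig:{}
  T[5,5] 'b' = {A,T1}  orig:{A}
  T[6,6] 'a' = {T0}  orig:{}
  T[7,7] 'b' = {A,T1}  orig:{A}
  T[0,1] 'aa' = {S}
  T[1,2] 'aa' = {S}
  T[2,3] 'ab' = {X2}  orig:{}
  T[3,4] 'ba' = ∅
  T[4,5] 'ab' = {X2}  orig:{}
  T[5,6] 'ba' = ∅
  T[6,7] 'ab' = {X2}  orig:{}
  T[0,2] 'aaa' = ∅
  T[1,3] 'aab' = ∅
  T[2,4] 'aba' = ∅
  T[3,5] 'bab' = ∅
  T[4,6] 'aba' = ∅
  T[5,7] 'bab' = ∅
  T[0,3] 'aaab' = {S}
  T[1,4] 'aaba' = ∅
  T[2,5] 'abab' = ∅
  T[3,6] 'baba' = ∅
  T[4,7] 'abab' = ∅
  T[0,4] 'aaaba' = ∅
  T[1,5] 'aabab' = ∅
  T[2,6] 'ababa' = ∅
  T[3,7] 'babab' = ∅
  T[0,5] 'aaabab' = {S}
  T[1,6] 'aababa' = ∅
  T[2,7] 'ababab' = ∅
  T[0,6] 'aaababa' = ∅
  T[1,7] 'aababab' = ∅
  T[0,7] 'aaababab' = {S}

S ∈ T[0,7] ⇒ YES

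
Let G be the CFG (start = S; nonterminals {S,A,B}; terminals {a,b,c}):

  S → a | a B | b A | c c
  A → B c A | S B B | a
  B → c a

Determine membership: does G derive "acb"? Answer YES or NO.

CNF form of G:
  S -> T0 T0 | T1 B | T2 A | a
  A -> B X3 | S X4 | a
  B -> T0 T1
  T0 -> c
  T1 -> a
  T2 -> b
  X3 -> T0 A
  X4 -> B B

CYK table (by increasing span):
  [0..0]={A,S,T1}  "a"  orig:{A,S}
  [1..1]={T0}  "c"  orig:{}
  [2..2]={T2}  "b"  orig:{}
  [0..1]=∅  "ac"
  [1..2]=∅  "cb"
  [0..2]=∅  "acb"

S ∉ T[0,2] ⇒ NO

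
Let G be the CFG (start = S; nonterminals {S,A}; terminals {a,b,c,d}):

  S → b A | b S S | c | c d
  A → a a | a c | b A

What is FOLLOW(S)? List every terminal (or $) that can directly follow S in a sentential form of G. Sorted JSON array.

Compute FIRST by fixpoint:
[1]
  A via A→a a: +{a}
  A via A→b A: +{b}
  S via S→b A: +{b}
  S via S→c: +{c}
  FIRST[S]={b,c}  FIRST[A]={a,b}
[2] done
  FIRST[S]={b,c}  FIRST[A]={a,b}

Compute FOLLOW by fixpoint:
seed FOLLOW(S) with $
iter 1:
  S→b A: FOLLOW(A) ⊇ FOLLOW(S) ⊇ {$}; new: +{$}
  S→b S S: FOLLOW(S) ⊇ FIRST(S) = {b,c}; new: +{b,c}
  FOLLOW[S]={$,b,c}  FOLLOW[A]={$}
iter 2:
  S→b A: FOLLOW(A) ⊇ FOLLOW(S) ⊇ {$,b,c}; new: +{b,c}
  FOLLOW[S]={$,b,c}  FOLLOW[A]={$,b,c}
iter 3: (stable)
  FOLLOW[S]={$,b,c}  FOLLOW[A]={$,b,c}

FOLLOW(S) = ["$", "b", "c"]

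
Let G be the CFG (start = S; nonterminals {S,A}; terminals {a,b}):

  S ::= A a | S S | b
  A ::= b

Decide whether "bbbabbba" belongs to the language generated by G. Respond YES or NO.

CNF form of G:
  S -> A T0 | S S | b
  A -> b
  T0 -> a

CYK fill:
  cell(0,0) b: {A,S}
  cell(1,1) b: {A,S}
  cell(2,2) b: {A,S}
  cell(3,3) a: {T0}  orig:{}
  cell(4,4) b: {A,S}
  cell(5,5) b: {A,S}
  cell(6,6) b: {A,S}
  cell(7,7) a: {T0}  orig:{}
  cell(0,1) bb: {S}
  cell(1,2) bb: {S}
  cell(2,3) ba: {S}
  cell(3,4) ab: ∅
  cell(4,5) bb: {S}
  cell(5,6) bb: {S}
  cell(6,7) ba: {S}
  cell(0,2) bbb: {S}
  cell(1,3) bba: {S}
  cell(2,4) bab: {S}
  cell(3,5) abb: ∅
  cell(4,6) bbb: {S}
  cell(5,7) bba: {S}
  cell(0,3) bbba: {S}
  cell(1,4) bbab: {S}
  cell(2,5) babb: {S}
  cell(3,6) abbb: ∅
  cell(4,7) bbba: {S}
  cell(0,4) bbbab: {S}
  cell(1,5) bbabb: {S}
  cell(2,6) babbb: {S}
  cell(3,7) abbba: ∅
  cell(0,5) bbbabb: {S}
  cell(1,6) bbabbb: {S}
  cell(2,7) babbba: {S}
  cell(0,6) bbbabbb: {S}
  cell(1,7) bbabbba: {S}
  cell(0,7) bbbabbba: {S}

S ∈ T[0,7] ⇒ YES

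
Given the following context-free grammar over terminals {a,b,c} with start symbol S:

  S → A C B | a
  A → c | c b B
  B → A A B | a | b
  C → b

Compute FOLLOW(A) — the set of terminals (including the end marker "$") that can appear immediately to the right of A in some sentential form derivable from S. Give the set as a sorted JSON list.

Compute FIRST by fixpoint:
round 1:
  A via A→c: +{c}
  B via B→A A B: +{c}
  B via B→a: +{a}
  B via B→b: +{b}
  C via C→b: +{b}
  S via S→A C B: +{c}
  S via S→a: +{a}
  FIRST(S)={a,c}  FIRST(A)={c}  FIRST(B)={a,b,c}  FIRST(C)={b}
round 2: done
  FIRST(S)={a,c}  FIRST(A)={c}  FIRST(B)={a,b,c}  FIRST(C)={b}

FOLLOW iteration:
FOLLOW(S) := {$}
pass 1:
  B→A A B: FOLLOW(A) ⊇ FIRST(A) = {c}; new: +{c}
  B→A A B: FOLLOW(A) ⊇ FIRST(B) = {a,b,c}; new: +{a,b}
  S→A C B: FOLLOW(C) ⊇ FIRST(B) = {a,b,c}; new: +{a,b,c}
  S→A C B: FOLLOW(B) ⊇ FOLLOW(S) ⊇ {$}; new: +{$}
  FOLLOW(S)={$}  FOLLOW(A)={a,b,c}  FOLLOW(B)={$}  FOLLOW(C)={a,b,c}
pass 2:
  A→c b B: FOLLOW(B) ⊇ FOLLOW(A) ⊇ {a,b,c}; new: +{a,b,c}
  FOLLOW(S)={$}  FOLLOW(A)={a,b,c}  FOLLOW(B)={$,a,b,c}  FOLLOW(C)={a,b,c}
pass 3: (stable)
  FOLLOW(S)={$}  FOLLOW(A)={a,b,c}  FOLLOW(B)={$,a,b,c}  FOLLOW(C)={a,b,c}

FOLLOW(A) = ["a", "b", "c"]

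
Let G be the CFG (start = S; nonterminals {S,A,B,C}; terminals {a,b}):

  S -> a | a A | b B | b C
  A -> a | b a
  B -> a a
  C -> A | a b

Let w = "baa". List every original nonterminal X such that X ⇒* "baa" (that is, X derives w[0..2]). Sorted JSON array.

CNF form of G:
  S -> T0 B | T0 C | T1 A | a
  A -> T0 T1 | a
  B -> T1 T1
  C -> T0 T1 | T1 T0 | a
  T0 -> b
  T1 -> a

CYK table (by increasing span) (cells [i..j] with 0 ≤ i ≤ j ≤ 2 only):
  [0..0]={T0}  "b"  orig:{}
  [1..1]={A,C,S,T1}  "a"  orig:{A,C,S}
  [2..2]={A,C,S,T1}  "a"  orig:{A,C,S}
  [0..1]={A,C,S}  "ba"
  [1..2]={B,S}  "aa"
  [0..2]={S}  "baa"

Original NTs in T[0,2] deriving "baa": ["S"]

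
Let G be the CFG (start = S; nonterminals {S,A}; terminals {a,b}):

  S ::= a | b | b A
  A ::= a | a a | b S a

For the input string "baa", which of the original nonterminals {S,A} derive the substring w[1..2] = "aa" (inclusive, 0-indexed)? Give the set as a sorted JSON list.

Convert to CNF:
  S -> T1 A | a | b
  A -> T0 T0 | T1 X2 | a
  T0 -> a
  T1 -> b
  X2 -> S T0

CYK fill (cells [i..j] with 1 ≤ i ≤ j ≤ 2 only):
  cell(1,1) a: {A,S,T0}  orig:{A,S}
  cell(2,2) a: {A,S,T0}  orig:{A,S}
  cell(1,2) aa: {A,X2}  orig:{A}

Original NTs in T[1,2] deriving "aa": ["A"]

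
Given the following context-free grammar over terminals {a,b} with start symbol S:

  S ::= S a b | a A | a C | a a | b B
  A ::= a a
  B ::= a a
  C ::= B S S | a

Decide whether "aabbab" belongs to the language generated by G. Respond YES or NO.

Convert to CNF:
  S -> S X3 | T0 A | T0 C | T0 T0 | T1 B
  A -> T0 T0
  B -> T0 T0
  C -> B X2 | a
  T0 -> a
  T1 -> b
  X2 -> S S
  X3 -> T0 T1

Fill CYK table bottom-up:
  cell(0,0) a: {C,T0}  orig:{C}
  cell(1,1) a: {C,T0}  orig:{C}
  cell(2,2) b: {T1}  orig:{}
  cell(3,3) b: {T1}  orig:{}
  cell(4,4) a: {C,T0}  orig:{C}
  cell(5,5) b: {T1}  orig:{}
  cell(0,1) aa: {A,B,S}
  cell(1,2) ab: {X3}  orig:{}
  cell(2,3) bb: ∅
  cell(3,4) ba: ∅
  cell(4,5) ab: {X3}  orig:{}
  cell(0,2) aab: ∅
  cell(1,3) abb: ∅
  cell(2,4) bba: ∅
  cell(3,5) bab: ∅
  cell(0,3) aabb: ∅
  cell(1,4) abba: ∅
  cell(2,5) bbab: ∅
  cell(0,4) aabba: ∅
  cell(1,5) abbab: ∅
  cell(0,5) aabbab: ∅

S ∉ T[0,5] ⇒ NO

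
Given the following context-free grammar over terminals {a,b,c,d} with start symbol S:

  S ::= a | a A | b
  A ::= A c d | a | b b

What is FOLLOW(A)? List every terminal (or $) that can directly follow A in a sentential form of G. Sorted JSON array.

Compute FIRST by fixpoint:
round 1:
  A via A→a: +{a}
  A via A→b b: +{b}
  S via S→a: +{a}
  S via S→b: +{b}
  S: {a,b}  A: {a,b}
round 2: (stable)
  S: {a,b}  A: {a,b}

FOLLOW sets:
seed FOLLOW(S) with $
iter 1:
  A→A c d: FOLLOW(A) ⊇ FIRST(c) = {c}; new: +{c}
  S→a A: FOLLOW(A) ⊇ FOLLOW(S) ⊇ {$}; new: +{$}
  FOLLOW[S]={$}  FOLLOW[A]={$,c}
iter 2: done
  FOLLOW[S]={$}  FOLLOW[A]={$,c}

FOLLOW(A) = ["$", "c"]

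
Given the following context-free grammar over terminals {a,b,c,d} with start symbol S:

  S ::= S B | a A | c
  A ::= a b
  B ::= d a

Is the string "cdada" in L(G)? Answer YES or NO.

Convert to CNF:
  S -> S B | T0 A | c
  A -> T0 T1
  B -> T2 T0
  T0 -> a
  T1 -> b
  T2 -> d

CYK fill:
  cell(0,0) c: {S}
  cell(1,1) d: {T2}  orig:{}
  cell(2,2) a: {T0}  orig:{}
  cell(3,3) d: {T2}  orig:{}
  cell(4,4) a: {T0}  orig:{}
  cell(0,1) cd: ∅
  cell(1,2) da: {B}
  cell(2,3) ad: ∅
  cell(3,4) da: {B}
  cell(0,2) cda: {S}
  cell(1,3) dad: ∅
  cell(2,4) ada: ∅
  cell(0,3) cdad: ∅
  cell(1,4) dada: ∅
  cell(0,4) cdada: {S}

S ∈ T[0,4] ⇒ YES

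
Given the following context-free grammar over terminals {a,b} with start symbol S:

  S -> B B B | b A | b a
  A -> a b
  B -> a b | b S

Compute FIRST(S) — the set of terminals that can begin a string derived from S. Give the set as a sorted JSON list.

Compute FIRST by fixpoint:
[1]
  A via A→a b: +{a}
  B via B→a b: +{a}
  B via B→b S: +{b}
  S via S→B B B: +{a,b}
  FIRST[S]={a,b}  FIRST[A]={a}  FIRST[B]={a,b}
[2] (no change)
  FIRST[S]={a,b}  FIRST[A]={a}  FIRST[B]={a,b}

FIRST(S) = ["a", "b"]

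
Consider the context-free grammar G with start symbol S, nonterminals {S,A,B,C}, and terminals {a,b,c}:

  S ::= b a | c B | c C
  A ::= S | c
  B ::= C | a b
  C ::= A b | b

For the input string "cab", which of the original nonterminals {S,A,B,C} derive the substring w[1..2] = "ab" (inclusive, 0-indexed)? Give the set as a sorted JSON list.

CNF form of G:
  S -> T0 T1 | T2 B | T2 C
  A -> T0 T1 | T2 B | T2 C | c
  B -> A T0 | T1 T0 | b
  C -> A T0 | b
  T0 -> b
  T1 -> a
  T2 -> c

Fill CYK table bottom-up — only the sub-triangle for w[1..2]:
  T[1,1] 'a' = {T1}  orig:{}
  T[2,2] 'b' = {B,C,T0}  orig:{B,C}
  T[1,2] 'ab' = {B}

Original NTs in T[1,2] deriving "ab": ["B"]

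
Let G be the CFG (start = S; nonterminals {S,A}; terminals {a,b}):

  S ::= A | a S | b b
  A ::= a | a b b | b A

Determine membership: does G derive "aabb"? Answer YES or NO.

CNF form of G:
  S -> T0 S | T0 X3 | T1 A | T1 T1 | a
  A -> T0 X2 | T1 A | a
  T0 -> a
  T1 -> b
  X2 -> T1 T1
  X3 -> T1 T1

Fill CYK table bottom-up:
  T[0,0] 'a' = {A,S,T0}  orig:{A,S}
  T[1,1] 'a' = {A,S,T0}  orig:{A,S}
  T[2,2] 'b' = {T1}  orig:{}
  T[3,3] 'b' = {T1}  orig:{}
  T[0,1] 'aa' = {S}
  T[1,2] 'ab' = ∅
  T[2,3] 'bb' = {S,X2,X3}  orig:{S}
  T[0,2] 'aab' = ∅
  T[1,3] 'abb' = {A,S}
  T[0,3] 'aabb' = {S}

S ∈ T[0,3] ⇒ YES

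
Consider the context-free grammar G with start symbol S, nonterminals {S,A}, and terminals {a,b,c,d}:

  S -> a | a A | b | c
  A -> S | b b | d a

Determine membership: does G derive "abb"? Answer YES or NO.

Convert to CNF:
  S -> T0 A | a | b | c
  A -> T0 A | T1 T1 | T2 T0 | a | b | c
  T0 -> a
  T1 -> b
  T2 -> d

CYK fill:
  [0..0]={A,S,T0}  "a"  orig:{A,S}
  [1..1]={A,S,T1}  "b"  orig:{A,S}
  [2..2]={A,S,T1}  "b"  orig:{A,S}
  [0..1]={A,S}  "ab"
  [1..2]={A}  "bb"
  [0..2]={A,S}  "abb"

S ∈ T[0,2] ⇒ YES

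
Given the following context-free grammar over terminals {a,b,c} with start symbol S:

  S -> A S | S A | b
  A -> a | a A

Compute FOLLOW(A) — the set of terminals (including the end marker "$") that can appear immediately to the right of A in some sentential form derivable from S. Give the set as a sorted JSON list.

Compute FIRST by fixpoint:
round 1:
  A via A→a: +{a}
  S via S→A S: +{a}
  S via S→b: +{b}
  FIRST(S)={a,b}  FIRST(A)={a}
round 2: — fixpoint
  FIRST(S)={a,b}  FIRST(A)={a}

FOLLOW sets:
seed FOLLOW(S) with $
iter 1:
  S→A S: FOLLOW(A) ⊇ FIRST(S) = {a,b}; new: +{a,b}
  S→S A: FOLLOW(S) ⊇ FIRST(A) = {a}; new: +{a}
  S→S A: FOLLOW(A) ⊇ FOLLOW(S) ⊇ {$,a}; new: +{$}
  FOLLOW[S]={$,a}  FOLLOW[A]={$,a,b}
iter 2: — fixpoint
  FOLLOW[S]={$,a}  FOLLOW[A]={$,a,b}

FOLLOW(A) = ["$", "a", "b"]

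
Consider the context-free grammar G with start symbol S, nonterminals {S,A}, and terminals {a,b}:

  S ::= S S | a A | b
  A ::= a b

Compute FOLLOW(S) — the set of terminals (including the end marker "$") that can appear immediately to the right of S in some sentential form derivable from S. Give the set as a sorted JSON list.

FIRST sets, iterate to fixpoint:
iter 1:
  A via A→a b: +{a}
  S via S→a A: +{a}
  S via S→b: +{b}
  FIRST(S)={a,b}  FIRST(A)={a}
iter 2: (stable)
  FIRST(S)={a,b}  FIRST(A)={a}

Compute FOLLOW by fixpoint:
initialize: $ ∈ FOLLOW(S)
iter 1:
  S→S S: FOLLOW(S) ⊇ FIRST(S) = {a,b}; new: +{a,b}
  S→a A: FOLLOW(A) ⊇ FOLLOW(S) ⊇ {$,a,b}; new: +{$,a,b}
  FOLLOW(S)={$,a,b}  FOLLOW(A)={$,a,b}
iter 2: — fixpoint
  FOLLOW(S)={$,a,b}  FOLLOW(A)={$,a,b}

FOLLOW(S) = ["$", "a", "b"]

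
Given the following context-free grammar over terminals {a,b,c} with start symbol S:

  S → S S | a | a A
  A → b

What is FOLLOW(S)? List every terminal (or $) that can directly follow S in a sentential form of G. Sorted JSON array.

Compute FIRST by fixpoint:
[1]
  A via A→b: +{b}
  S via S→a: +{a}
  FIRST[S]={a}  FIRST[A]={b}
[2] done
  FIRST[S]={a}  FIRST[A]={b}

FOLLOW iteration:
FOLLOW(S) := {$}
iter 1:
  S→S S: FOLLOW(S) ⊇ FIRST(S) = {a}; new: +{a}
  S→a A: FOLLOW(A) ⊇ FOLLOW(S) ⊇ {$,a}; new: +{$,a}
  S: {$,a}  A: {$,a}
iter 2: (no change)
  S: {$,a}  A: {$,a}

FOLLOW(S) = ["$", "a"]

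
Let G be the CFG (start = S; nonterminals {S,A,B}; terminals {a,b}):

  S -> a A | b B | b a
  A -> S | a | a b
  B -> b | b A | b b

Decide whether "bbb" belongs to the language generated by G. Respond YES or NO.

CNF form of G:
  S -> T0 A | T1 B | T1 T0
  A -> T0 A | T0 T1 | T1 B | T1 T0 | a
  B -> T1 A | T1 T1 | b
  T0 -> a
  T1 -> b

Fill CYK table bottom-up:
  T[0,0] 'b' = {B,T1}  orig:{B}
  T[1,1] 'b' = {B,T1}  orig:{B}
  T[2,2] 'b' = {B,T1}  orig:{B}
  T[0,1] 'bb' = {A,B,S}
  T[1,2] 'bb' = {A,B,S}
  T[0,2] 'bbb' = {A,B,S}

S ∈ T[0,2] ⇒ YES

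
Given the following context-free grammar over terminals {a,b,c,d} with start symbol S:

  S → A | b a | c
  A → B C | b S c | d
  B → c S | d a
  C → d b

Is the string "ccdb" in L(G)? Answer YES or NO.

Convert to CNF:
  S -> B C | T0 T3 | T0 X5 | c | d
  A -> B C | T0 X4 | d
  B -> T1 S | T2 T3
  C -> T2 T0
  T0 -> b
  T1 -> c
  T2 -> d
  T3 -> a
  X4 -> S T1
  X5 -> S T1

Fill CYK table bottom-up:
  [0..0]={S,T1}  "c"  orig:{S}
  [1..1]={S,T1}  "c"  orig:{S}
  [2..2]={A,S,T2}  "d"  orig:{A,S}
  [3..3]={T0}  "b"  orig:{}
  [0..1]={B,X4,X5}  "cc"  orig:{B}
  [1..2]={B}  "cd"
  [2..3]={C}  "db"
  [0..2]=∅  "ccd"
  [1..3]=∅  "cdb"
  [0..3]={A,S}  "ccdb"

S ∈ T[0,3] ⇒ YES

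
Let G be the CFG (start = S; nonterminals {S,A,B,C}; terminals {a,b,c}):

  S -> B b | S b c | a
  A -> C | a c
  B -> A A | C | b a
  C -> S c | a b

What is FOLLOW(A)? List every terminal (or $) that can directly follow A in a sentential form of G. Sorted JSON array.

FIRST sets, iterate to fixpoint:
round 1:
  A via A→a c: +{a}
  B via B→A A: +{a}
  B via B→b a: +{b}
  C via C→a b: +{a}
  S via S→B b: +{a,b}
  FIRST[S]={a,b}  FIRST[A]={a}  FIRST[B]={a,b}  FIRST[C]={a}
round 2:
  C via C→S c: +{b}
  FIRST[S]={a,b}  FIRST[A]={a}  FIRST[B]={a,b}  FIRST[C]={a,b}
round 3:
  A via A→C: +{b}
  FIRST[S]={a,b}  FIRST[A]={a,b}  FIRST[B]={a,b}  FIRST[C]={a,b}
round 4: — fixpoint
  FIRST[S]={a,b}  FIRST[A]={a,b}  FIRST[B]={a,b}  FIRST[C]={a,b}

FOLLOW iteration:
FOLLOW(S) := {$}
iter 1:
  B→A A: FOLLOW(A) ⊇ FIRST(A) = {a,b}; new: +{a,b}
  C→S c: FOLLOW(S) ⊇ FIRST(c) = {c}; new: +{c}
  S→B b: FOLLOW(B) ⊇ FIRST(b) = {b}; new: +{b}
  S→S b c: FOLLOW(S) ⊇ FIRST(b) = {b}; new: +{b}
  FOLLOW(S)={$,b,c}  FOLLOW(A)={a,b}  FOLLOW(B)={b}  FOLLOW(C)={}
iter 2:
  A→C: FOLLOW(C) ⊇ FOLLOW(A) ⊇ {a,b}; new: +{a,b}
  FOLLOW(S)={$,b,c}  FOLLOW(A)={a,b}  FOLLOW(B)={b}  FOLLOW(C)={a,b}
iter 3: (no change)
  FOLLOW(S)={$,b,c}  FOLLOW(A)={a,b}  FOLLOW(B)={b}  FOLLOW(C)={a,b}

FOLLOW(A) = ["a", "b"]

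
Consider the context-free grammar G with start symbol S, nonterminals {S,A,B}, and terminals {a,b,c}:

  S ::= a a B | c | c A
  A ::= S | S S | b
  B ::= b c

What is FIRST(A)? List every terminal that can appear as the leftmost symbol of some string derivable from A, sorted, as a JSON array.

Compute FIRST by fixpoint:
round 1:
  A via A→b: +{b}
  B via B→b c: +{b}
  S via S→a a B: +{a}
  S via S→c: +{c}
  S: {a,c}  A: {b}  B: {b}
round 2:
  A via A→S: +{a,c}
  S: {a,c}  A: {a,b,c}  B: {b}
round 3: (stable)
  S: {a,c}  A: {a,b,c}  B: {b}

FIRST(A) = ["a", "b", "c"]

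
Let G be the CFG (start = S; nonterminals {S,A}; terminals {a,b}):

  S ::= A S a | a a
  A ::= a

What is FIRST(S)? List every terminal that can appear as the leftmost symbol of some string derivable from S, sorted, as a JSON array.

Compute FIRST by fixpoint:
[1]
  A via A→a: +{a}
  S via S→A S a: +{a}
  FIRST[S]={a}  FIRST[A]={a}
[2] — fixpoint
  FIRST[S]={a}  FIRST[A]={a}

FIRST(S) = ["a"]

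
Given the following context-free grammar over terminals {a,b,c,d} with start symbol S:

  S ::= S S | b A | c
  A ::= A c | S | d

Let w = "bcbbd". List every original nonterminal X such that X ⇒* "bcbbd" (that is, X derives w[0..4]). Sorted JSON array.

Convert to CNF:
  S -> S S | T1 A | c
  A -> A T0 | S S | T1 A | c | d
  T0 -> c
  T1 -> b

CYK table (by increasing span) — only the sub-triangle for w[0..4]:
  T[0,0] 'b' = {T1}  orig:{}
  T[1,1] 'c' = {A,S,T0}  orig:{A,S}
  T[2,2] 'b' = {T1}  orig:{}
  T[3,3] 'b' = {T1}  orig:{}
  T[4,4] 'd' = {A}
  T[0,1] 'bc' = {A,S}
  T[1,2] 'cb' = ∅
  T[2,3] 'bb' = ∅
  T[3,4] 'bd' = {A,S}
  T[0,2] 'bcb' = ∅
  T[1,3] 'cbb' = ∅
  T[2,4] 'bbd' = {A,S}
  T[0,3] 'bcbb' = ∅
  T[1,4] 'cbbd' = {A,S}
  T[0,4] 'bcbbd' = {A,S}

Original NTs in T[0,4] deriving "bcbbd": ["A", "S"]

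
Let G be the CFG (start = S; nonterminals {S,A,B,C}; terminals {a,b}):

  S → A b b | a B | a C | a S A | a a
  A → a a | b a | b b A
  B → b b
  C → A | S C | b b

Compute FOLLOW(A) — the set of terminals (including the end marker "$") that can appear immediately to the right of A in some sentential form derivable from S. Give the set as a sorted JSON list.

FIRST iteration:
round 1:
  A via A→a a: +{a}
  A via A→b a: +{b}
  B via B→b b: +{b}
  C via C→A: +{a,b}
  S via S→A b b: +{a,b}
  FIRST(S)={a,b}  FIRST(A)={a,b}  FIRST(B)={b}  FIRST(C)={a,b}
round 2: done
  FIRST(S)={a,b}  FIRST(A)={a,b}  FIRST(B)={b}  FIRST(C)={a,b}

FOLLOW sets:
FOLLOW(S) := {$}
iter 1:
  C→S C: FOLLOW(S) ⊇ FIRST(C) = {a,b}; new: +{a,b}
  S→A b b: FOLLOW(A) ⊇ FIRST(b) = {b}; new: +{b}
  S→a B: FOLLOW(B) ⊇ FOLLOW(S) ⊇ {$,a,b}; new: +{$,a,b}
  S→a C: FOLLOW(C) ⊇ FOLLOW(S) ⊇ {$,a,b}; new: +{$,a,b}
  S→a S A: FOLLOW(A) ⊇ FOLLOW(S) ⊇ {$,a,b}; new: +{$,a}
  S: {$,a,b}  A: {$,a,b}  B: {$,a,b}  C: {$,a,b}
iter 2: (no change)
  S: {$,a,b}  A: {$,a,b}  B: {$,a,b}  C: {$,a,b}

FOLLOW(A) = ["$", "a", "b"]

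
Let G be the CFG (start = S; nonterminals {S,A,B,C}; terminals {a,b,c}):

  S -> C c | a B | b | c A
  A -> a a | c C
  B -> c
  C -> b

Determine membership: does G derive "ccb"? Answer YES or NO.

CNF form of G:
  S -> C T1 | T0 B | T1 A | b
  A -> T0 T0 | T1 C
  B -> c
  C -> b
  T0 -> a
  T1 -> c

Fill CYK table bottom-up:
  T[0,0] 'c' = {B,T1}  orig:{B}
  T[1,1] 'c' = {B,T1}  orig:{B}
  T[2,2] 'b' = {C,S}
  T[0,1] 'cc' = ∅
  T[1,2] 'cb' = {A}
  T[0,2] 'ccb' = {S}

S ∈ T[0,2] ⇒ YES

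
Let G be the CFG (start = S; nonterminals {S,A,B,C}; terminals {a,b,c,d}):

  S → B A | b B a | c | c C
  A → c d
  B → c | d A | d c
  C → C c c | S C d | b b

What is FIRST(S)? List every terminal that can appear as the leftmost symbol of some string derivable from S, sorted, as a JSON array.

Compute FIRST by fixpoint:
round 1:
  A via A→c d: +{c}
  B via B→c: +{c}
  B via B→d A: +{d}
  C via C→b b: +{b}
  S via S→B A: +{c,d}
  S via S→b B a: +{b}
  FIRST(S)={b,c,d}  FIRST(A)={c}  FIRST(B)={c,d}  FIRST(C)={b}
round 2:
  C via C→S C d: +{c,d}
  FIRST(S)={b,c,d}  FIRST(A)={c}  FIRST(B)={c,d}  FIRST(C)={b,c,d}
round 3: done
  FIRST(S)={b,c,d}  FIRST(A)={c}  FIRST(B)={c,d}  FIRST(C)={b,c,d}

FIRST(S) = ["b", "c", "d"]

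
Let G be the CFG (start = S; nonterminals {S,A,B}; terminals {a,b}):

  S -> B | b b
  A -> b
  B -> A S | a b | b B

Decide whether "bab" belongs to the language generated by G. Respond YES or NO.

CNF form of G:
  S -> A S | T0 T1 | T1 B | T1 T1
  A -> b
  B -> A S | T0 T1 | T1 B
  T0 -> a
  T1 -> b

Fill CYK table bottom-up:
  cell(0,0) b: {A,T1}  orig:{A}
  cell(1,1) a: {T0}  orig:{}
  cell(2,2) b: {A,T1}  orig:{A}
  cell(0,1) ba: ∅
  cell(1,2) ab: {B,S}
  cell(0,2) bab: {B,S}

S ∈ T[0,2] ⇒ YES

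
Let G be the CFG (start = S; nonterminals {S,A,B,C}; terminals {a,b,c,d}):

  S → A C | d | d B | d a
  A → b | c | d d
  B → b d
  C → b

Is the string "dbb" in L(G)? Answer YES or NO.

CNF form of G:
  S -> A C | T0 B | T0 T2 | d
  A -> T0 T0 | b | c
  B -> T1 T0
  C -> b
  T0 -> d
  T1 -> b
  T2 -> a

Fill CYK table bottom-up:
  T[0,0] 'd' = {S,T0}  orig:{S}
  T[1,1] 'b' = {A,C,T1}  orig:{A,C}
  T[2,2] 'b' = {A,C,T1}  orig:{A,C}
  T[0,1] 'db' = ∅
  T[1,2] 'bb' = {S}
  T[0,2] 'dbb' = ∅

S ∉ T[0,2] ⇒ NO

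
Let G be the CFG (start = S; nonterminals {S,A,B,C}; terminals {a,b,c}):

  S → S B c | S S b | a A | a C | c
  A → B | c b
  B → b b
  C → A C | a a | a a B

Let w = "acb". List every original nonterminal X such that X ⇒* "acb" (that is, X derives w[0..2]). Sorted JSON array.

Convert to CNF:
  S -> S X4 | S X5 | T2 A | T2 C | c
  A -> T0 T0 | T1 T0
  B -> T0 T0
  C -> A C | T2 T2 | T2 X3
  T0 -> b
  T1 -> c
  T2 -> a
  X3 -> T2 B
  X4 -> B T1
  X5 -> S T0

CYK fill (cells [i..j] with 0 ≤ i ≤ j ≤ 2 only):
  T[0,0] 'a' = {T2}  orig:{}
  T[1,1] 'c' = {S,T1}  orig:{S}
  T[2,2] 'b' = {T0}  orig:{}
  T[0,1] 'ac' = ∅
  T[1,2] 'cb' = {A,X5}  orig:{A}
  T[0,2] 'acb' = {S}

Original NTs in T[0,2] deriving "acb": ["S"]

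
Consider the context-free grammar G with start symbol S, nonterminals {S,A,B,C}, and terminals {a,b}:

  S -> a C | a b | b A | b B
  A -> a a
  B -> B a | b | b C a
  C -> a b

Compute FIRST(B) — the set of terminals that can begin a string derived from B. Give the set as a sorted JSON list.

Compute FIRST by fixpoint:
round 1:
  A via A→a a: +{a}
  B via B→b: +{b}
  C via C→a b: +{a}
  S via S→a C: +{a}
  S via S→b A: +{b}
  FIRST(S)={a,b}  FIRST(A)={a}  FIRST(B)={b}  FIRST(C)={a}
round 2: (stable)
  FIRST(S)={a,b}  FIRST(A)={a}  FIRST(B)={b}  FIRST(C)={a}

FIRST(B) = ["b"]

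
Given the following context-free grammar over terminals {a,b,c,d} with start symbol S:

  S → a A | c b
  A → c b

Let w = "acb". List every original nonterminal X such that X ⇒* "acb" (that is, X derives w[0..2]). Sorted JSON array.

Convert to CNF:
  S -> T0 T1 | T2 A
  A -> T0 T1
  T0 -> c
  T1 -> b
  T2 -> a

Fill CYK table bottom-up (cells [i..j] with 0 ≤ i ≤ j ≤ 2 only):
  cell(0,0) a: {T2}  orig:{}
  cell(1,1) c: {T0}  orig:{}
  cell(2,2) b: {T1}  orig:{}
  cell(0,1) ac: ∅
  cell(1,2) cb: {A,S}
  cell(0,2) acb: {S}

Original NTs in T[0,2] deriving "acb": ["S"]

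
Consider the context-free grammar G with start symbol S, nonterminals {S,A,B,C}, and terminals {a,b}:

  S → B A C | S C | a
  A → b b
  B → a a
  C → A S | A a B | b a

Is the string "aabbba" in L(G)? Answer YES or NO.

CNF form of G:
  S -> B X3 | S C | a
  A -> T0 T0
  B -> T1 T1
  C -> A S | A X2 | T0 T1
  T0 -> b
  T1 -> a
  X2 -> T1 B
  X3 -> A C

CYK fill:
  cell(0,0) a: {S,T1}  orig:{S}
  cell(1,1) a: {S,T1}  orig:{S}
  cell(2,2) b: {T0}  orig:{}
  cell(3,3) b: {T0}  orig:{}
  cell(4,4) b: {T0}  orig:{}
  cell(5,5) a: {S,T1}  orig:{S}
  cell(0,1) aa: {B}
  cell(1,2) ab: ∅
  cell(2,3) bb: {A}
  cell(3,4) bb: {A}
  cell(4,5) ba: {C}
  cell(0,2) aab: ∅
  cell(1,3) abb: ∅
  cell(2,4) bbb: ∅
  cell(3,5) bba: {C}
  cell(0,3) aabb: ∅
  cell(1,4) abbb: ∅
  cell(2,5) bbba: {X3}  orig:{}
  cell(0,4) aabbb: ∅
  cell(1,5) abbba: ∅
  cell(0,5) aabbba: {S}

S ∈ T[0,5] ⇒ YES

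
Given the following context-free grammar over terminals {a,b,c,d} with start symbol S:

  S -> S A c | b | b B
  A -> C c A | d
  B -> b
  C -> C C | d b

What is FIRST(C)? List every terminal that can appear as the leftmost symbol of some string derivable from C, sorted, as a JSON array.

Compute FIRST by fixpoint:
iter 1:
  A via A→d: +{d}
  B via B→b: +{b}
  C via C→d b: +{d}
  S via S→b: +{b}
  FIRST(S)={b}  FIRST(A)={d}  FIRST(B)={b}  FIRST(C)={d}
iter 2: done
  FIRST(S)={b}  FIRST(A)={d}  FIRST(B)={b}  FIRST(C)={d}

FIRST(C) = ["d"]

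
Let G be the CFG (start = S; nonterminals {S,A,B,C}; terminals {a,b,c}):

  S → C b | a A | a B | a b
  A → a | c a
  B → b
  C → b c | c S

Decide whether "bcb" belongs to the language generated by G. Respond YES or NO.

CNF form of G:
  S -> C T2 | T1 A | T1 B | T1 T2
  A -> T0 T1 | a
  B -> b
  C -> T0 S | T2 T0
  T0 -> c
  T1 -> a
  T2 -> b

CYK table (by increasing span):
  [0..0]={B,T2}  "b"  orig:{B}
  [1..1]={T0}  "c"  orig:{}
  [2..2]={B,T2}  "b"  orig:{B}
  [0..1]={C}  "bc"
  [1..2]=∅  "cb"
  [0..2]={S}  "bcb"

S ∈ T[0,2] ⇒ YES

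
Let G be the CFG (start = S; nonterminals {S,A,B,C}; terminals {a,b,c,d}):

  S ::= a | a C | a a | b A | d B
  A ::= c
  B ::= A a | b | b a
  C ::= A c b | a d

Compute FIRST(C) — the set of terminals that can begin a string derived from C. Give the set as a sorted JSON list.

Compute FIRST by fixpoint:
[1]
  A via A→c: +{c}
  B via B→A a: +{c}
  B via B→b: +{b}
  C via C→A c b: +{c}
  C via C→a d: +{a}
  S via S→a: +{a}
  S via S→b A: +{b}
  S via S→d B: +{d}
  FIRST[S]={a,b,d}  FIRST[A]={c}  FIRST[B]={b,c}  FIRST[C]={a,c}
[2] — fixpoint
  FIRST[S]={a,b,d}  FIRST[A]={c}  FIRST[B]={b,c}  FIRST[C]={a,c}

FIRST(C) = ["a", "c"]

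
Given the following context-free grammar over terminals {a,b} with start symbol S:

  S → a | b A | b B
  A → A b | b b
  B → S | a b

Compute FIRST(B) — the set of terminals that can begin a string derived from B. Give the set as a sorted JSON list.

Compute FIRST by fixpoint:
pass 1:
  A via A→b b: +{b}
  B via B→a b: +{a}
  S via S→a: +{a}
  S via S→b A: +{b}
  S: {a,b}  A: {b}  B: {a}
pass 2:
  B via B→S: +{b}
  S: {a,b}  A: {b}  B: {a,b}
pass 3: done
  S: {a,b}  A: {b}  B: {a,b}

FIRST(B) = ["a", "b"]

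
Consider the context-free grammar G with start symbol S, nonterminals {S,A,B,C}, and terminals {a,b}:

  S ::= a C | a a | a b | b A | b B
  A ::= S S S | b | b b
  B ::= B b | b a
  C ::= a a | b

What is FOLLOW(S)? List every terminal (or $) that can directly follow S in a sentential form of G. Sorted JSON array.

FIRST iteration:
[1]
  A via A→b: +{b}
  B via B→b a: +{b}
  C via C→a a: +{a}
  C via C→b: +{b}
  S via S→a C: +{a}
  S via S→b A: +{b}
  FIRST[S]={a,b}  FIRST[A]={b}  FIRST[B]={b}  FIRST[C]={a,b}
[2]
  A via A→S S S: +{a}
  FIRST[S]={a,b}  FIRST[A]={a,b}  FIRST[B]={b}  FIRST[C]={a,b}
[3] — fixpoint
  FIRST[S]={a,b}  FIRST[A]={a,b}  FIRST[B]={b}  FIRST[C]={a,b}

FOLLOW iteration:
seed FOLLOW(S) with $
round 1:
  A→S S S: FOLLOW(S) ⊇ FIRST(S) = {a,b}; new: +{a,b}
  B→B b: FOLLOW(B) ⊇ FIRST(b) = {b}; new: +{b}
  S→a C: FOLLOW(C) ⊇ FOLLOW(S) ⊇ {$,a,b}; new: +{$,a,b}
  S→b A: FOLLOW(A) ⊇ FOLLOW(S) ⊇ {$,a,b}; new: +{$,a,b}
  S→b B: FOLLOW(B) ⊇ FOLLOW(S) ⊇ {$,a,b}; new: +{$,a}
  FOLLOW[S]={$,a,b}  FOLLOW[A]={$,a,b}  FOLLOW[B]={$,a,b}  FOLLOW[C]={$,a,b}
round 2: (stable)
  FOLLOW[S]={$,a,b}  FOLLOW[A]={$,a,b}  FOLLOW[B]={$,a,b}  FOLLOW[C]={$,a,b}

FOLLOW(S) = ["$", "a", "b"]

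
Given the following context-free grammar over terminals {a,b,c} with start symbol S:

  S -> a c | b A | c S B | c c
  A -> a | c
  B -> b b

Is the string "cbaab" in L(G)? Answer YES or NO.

CNF form of G:
  S -> T0 A | T1 T2 | T2 T2 | T2 X3
  A -> a | c
  B -> T0 T0
  T0 -> b
  T1 -> a
  T2 -> c
  X3 -> S B

CYK table (by increasing span):
  [0..0]={A,T2}  "c"  orig:{A}
  [1..1]={T0}  "b"  orig:{}
  [2..2]={A,T1}  "a"  orig:{A}
  [3..3]={A,T1}  "a"  orig:{A}
  [4..4]={T0}  "b"  orig:{}
  [0..1]=∅  "cb"
  [1..2]={S}  "ba"
  [2..3]=∅  "aa"
  [3..4]=∅  "ab"
  [0..2]=∅  "cba"
  [1..3]=∅  "baa"
  [2..4]=∅  "aab"
  [0..3]=∅  "cbaa"
  [1..4]=∅  "baab"
  [0..4]=∅  "cbaab"

S ∉ T[0,4] ⇒ NO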